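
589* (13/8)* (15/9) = 38285/24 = 1595.21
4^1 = 4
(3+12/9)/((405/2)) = 26/1215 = 0.02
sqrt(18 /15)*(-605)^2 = 73205*sqrt(30) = 400960.30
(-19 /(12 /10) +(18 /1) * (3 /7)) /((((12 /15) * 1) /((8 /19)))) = -1705 /399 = -4.27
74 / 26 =37 / 13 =2.85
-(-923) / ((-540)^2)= 923 / 291600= 0.00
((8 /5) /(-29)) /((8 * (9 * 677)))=-1 /883485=-0.00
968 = 968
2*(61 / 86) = 61 / 43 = 1.42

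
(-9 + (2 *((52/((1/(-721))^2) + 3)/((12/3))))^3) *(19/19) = 19752486052888867990303/8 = 2469060756611108498787.88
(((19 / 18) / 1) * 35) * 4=1330 / 9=147.78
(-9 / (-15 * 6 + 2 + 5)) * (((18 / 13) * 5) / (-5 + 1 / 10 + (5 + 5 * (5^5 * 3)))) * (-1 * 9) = -72900 / 505782329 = -0.00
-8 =-8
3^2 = 9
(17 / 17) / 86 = 1 / 86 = 0.01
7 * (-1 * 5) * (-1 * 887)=31045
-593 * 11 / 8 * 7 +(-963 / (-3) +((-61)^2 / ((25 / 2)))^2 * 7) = 3074535259 / 5000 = 614907.05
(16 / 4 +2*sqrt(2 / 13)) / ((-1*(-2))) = 2.39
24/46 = 12/23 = 0.52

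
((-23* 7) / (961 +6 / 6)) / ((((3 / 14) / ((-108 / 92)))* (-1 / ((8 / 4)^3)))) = -7.33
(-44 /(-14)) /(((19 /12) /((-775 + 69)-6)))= -187968 /133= -1413.29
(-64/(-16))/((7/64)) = 256/7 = 36.57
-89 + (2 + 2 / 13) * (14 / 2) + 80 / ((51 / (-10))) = -59411 / 663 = -89.61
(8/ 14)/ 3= 4/ 21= 0.19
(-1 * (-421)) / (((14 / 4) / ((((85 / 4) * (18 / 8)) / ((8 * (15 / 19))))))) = 407949 / 448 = 910.60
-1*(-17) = 17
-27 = -27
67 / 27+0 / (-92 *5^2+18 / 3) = 67 / 27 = 2.48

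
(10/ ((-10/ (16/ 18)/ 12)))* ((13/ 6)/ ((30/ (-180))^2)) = -832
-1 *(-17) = 17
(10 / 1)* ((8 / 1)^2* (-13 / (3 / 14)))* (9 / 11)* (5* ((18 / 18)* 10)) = -17472000 / 11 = -1588363.64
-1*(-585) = 585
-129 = -129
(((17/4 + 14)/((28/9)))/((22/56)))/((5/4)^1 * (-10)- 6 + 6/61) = -40077/49390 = -0.81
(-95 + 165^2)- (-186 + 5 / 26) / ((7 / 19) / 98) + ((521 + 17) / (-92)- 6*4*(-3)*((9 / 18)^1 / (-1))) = 45754773 / 598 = 76513.00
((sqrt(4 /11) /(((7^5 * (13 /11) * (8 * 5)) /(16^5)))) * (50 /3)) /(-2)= -1310720 * sqrt(11) /655473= -6.63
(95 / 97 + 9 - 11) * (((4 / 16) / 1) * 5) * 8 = -990 / 97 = -10.21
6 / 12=1 / 2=0.50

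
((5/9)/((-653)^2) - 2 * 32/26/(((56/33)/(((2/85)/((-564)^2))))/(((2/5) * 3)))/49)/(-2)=-10444444442/16065379546254675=-0.00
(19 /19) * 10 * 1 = 10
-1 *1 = -1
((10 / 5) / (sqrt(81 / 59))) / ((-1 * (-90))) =sqrt(59) / 405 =0.02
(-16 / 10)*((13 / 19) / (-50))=52 / 2375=0.02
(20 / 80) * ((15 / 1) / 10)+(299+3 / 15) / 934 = 12989 / 18680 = 0.70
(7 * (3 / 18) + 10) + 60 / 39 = 991 / 78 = 12.71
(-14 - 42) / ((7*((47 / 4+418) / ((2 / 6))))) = -32 / 5157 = -0.01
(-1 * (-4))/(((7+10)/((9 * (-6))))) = -216/17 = -12.71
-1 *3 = -3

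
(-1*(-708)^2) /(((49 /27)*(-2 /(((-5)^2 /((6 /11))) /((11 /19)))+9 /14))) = -4285807200 /9583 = -447230.22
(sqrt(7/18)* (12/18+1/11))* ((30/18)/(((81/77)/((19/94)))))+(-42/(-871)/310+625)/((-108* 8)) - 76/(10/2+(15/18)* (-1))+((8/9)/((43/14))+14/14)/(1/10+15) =-35744129848001/1893428924400+16625* sqrt(14)/411156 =-18.73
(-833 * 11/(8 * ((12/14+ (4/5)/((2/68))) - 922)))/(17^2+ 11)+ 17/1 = 255374221/15018240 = 17.00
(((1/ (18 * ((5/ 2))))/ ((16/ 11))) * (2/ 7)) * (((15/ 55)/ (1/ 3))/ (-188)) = -1/ 52640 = -0.00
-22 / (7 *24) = -11 / 84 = -0.13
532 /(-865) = -532 /865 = -0.62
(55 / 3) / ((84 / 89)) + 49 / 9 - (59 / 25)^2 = 1013221 / 52500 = 19.30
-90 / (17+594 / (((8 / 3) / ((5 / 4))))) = -1440 / 4727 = -0.30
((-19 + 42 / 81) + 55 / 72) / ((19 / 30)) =-19135 / 684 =-27.98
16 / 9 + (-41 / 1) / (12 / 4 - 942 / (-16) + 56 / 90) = 227144 / 202491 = 1.12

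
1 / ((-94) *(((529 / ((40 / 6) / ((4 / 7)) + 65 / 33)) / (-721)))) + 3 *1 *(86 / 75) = 24872273 / 6837325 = 3.64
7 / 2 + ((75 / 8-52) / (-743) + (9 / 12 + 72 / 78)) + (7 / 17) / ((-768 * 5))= 3297935107 / 630539520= 5.23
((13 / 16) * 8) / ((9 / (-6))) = -13 / 3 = -4.33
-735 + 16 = -719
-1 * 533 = -533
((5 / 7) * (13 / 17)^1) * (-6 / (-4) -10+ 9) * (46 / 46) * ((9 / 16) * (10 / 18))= 325 / 3808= 0.09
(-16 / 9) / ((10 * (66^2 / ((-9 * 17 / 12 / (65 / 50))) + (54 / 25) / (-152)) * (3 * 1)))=51680 / 387347913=0.00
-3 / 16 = -0.19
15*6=90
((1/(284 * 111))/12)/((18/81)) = 1/84064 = 0.00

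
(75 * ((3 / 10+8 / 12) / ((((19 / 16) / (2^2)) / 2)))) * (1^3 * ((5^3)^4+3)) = 119243422517.89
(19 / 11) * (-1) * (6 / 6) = -19 / 11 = -1.73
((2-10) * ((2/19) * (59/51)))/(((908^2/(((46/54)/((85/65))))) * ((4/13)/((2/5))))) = -229333/229186048590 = -0.00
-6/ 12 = -1/ 2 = -0.50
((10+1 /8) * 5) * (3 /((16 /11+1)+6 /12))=51.40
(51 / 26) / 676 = 51 / 17576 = 0.00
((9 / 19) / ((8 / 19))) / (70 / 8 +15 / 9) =27 / 250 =0.11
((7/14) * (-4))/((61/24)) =-48/61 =-0.79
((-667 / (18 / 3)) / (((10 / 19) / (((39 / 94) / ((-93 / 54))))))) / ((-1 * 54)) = -164749 / 174840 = -0.94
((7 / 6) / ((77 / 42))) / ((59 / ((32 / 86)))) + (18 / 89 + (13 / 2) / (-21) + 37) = 3848933491 / 104316366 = 36.90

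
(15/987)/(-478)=-5/157262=-0.00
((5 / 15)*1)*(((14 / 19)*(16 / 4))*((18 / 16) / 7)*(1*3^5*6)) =4374 / 19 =230.21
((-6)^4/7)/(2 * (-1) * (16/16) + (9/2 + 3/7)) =2592/41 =63.22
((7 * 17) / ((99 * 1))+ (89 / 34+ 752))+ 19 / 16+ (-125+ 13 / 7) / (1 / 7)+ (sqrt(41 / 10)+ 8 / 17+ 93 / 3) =-1979807 / 26928+ sqrt(410) / 10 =-71.50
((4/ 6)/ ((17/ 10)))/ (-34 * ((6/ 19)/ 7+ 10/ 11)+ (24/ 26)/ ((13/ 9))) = -1236235/ 100258503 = -0.01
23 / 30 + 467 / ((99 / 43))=201569 / 990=203.61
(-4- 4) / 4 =-2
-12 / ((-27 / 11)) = 44 / 9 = 4.89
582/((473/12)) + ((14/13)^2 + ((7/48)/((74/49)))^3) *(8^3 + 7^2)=665.90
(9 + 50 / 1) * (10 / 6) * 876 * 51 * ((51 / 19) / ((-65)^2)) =44810028 / 16055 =2791.03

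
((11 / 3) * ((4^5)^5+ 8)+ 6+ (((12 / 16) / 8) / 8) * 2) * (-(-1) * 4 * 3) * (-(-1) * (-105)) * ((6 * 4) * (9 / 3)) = -1498077380048534619705 / 4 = -374519345012133654926.25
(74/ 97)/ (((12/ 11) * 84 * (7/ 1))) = 407/ 342216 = 0.00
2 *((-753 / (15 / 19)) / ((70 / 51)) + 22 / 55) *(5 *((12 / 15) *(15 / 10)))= -1458474 / 175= -8334.14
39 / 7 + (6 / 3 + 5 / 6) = 353 / 42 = 8.40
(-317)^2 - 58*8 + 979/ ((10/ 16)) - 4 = 507937/ 5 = 101587.40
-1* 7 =-7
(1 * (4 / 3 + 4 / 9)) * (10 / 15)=32 / 27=1.19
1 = 1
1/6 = 0.17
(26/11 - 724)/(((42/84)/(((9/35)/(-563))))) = 20412/30965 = 0.66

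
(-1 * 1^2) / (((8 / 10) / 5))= -25 / 4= -6.25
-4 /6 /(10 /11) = -11 /15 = -0.73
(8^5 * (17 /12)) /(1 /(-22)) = -3063808 /3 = -1021269.33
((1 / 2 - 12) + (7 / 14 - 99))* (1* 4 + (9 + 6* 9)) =-7370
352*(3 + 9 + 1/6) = 4282.67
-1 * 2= -2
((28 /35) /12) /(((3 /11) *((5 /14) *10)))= 77 /1125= 0.07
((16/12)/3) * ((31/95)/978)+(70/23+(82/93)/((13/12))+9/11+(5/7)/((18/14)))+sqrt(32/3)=4 * sqrt(6)/3+223001006108/42628548105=8.50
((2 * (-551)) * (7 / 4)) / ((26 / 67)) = -258419 / 52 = -4969.60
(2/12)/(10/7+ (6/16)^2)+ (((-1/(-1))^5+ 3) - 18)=-29302/2109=-13.89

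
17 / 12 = 1.42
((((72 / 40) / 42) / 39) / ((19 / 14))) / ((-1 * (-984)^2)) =-1 / 1195796160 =-0.00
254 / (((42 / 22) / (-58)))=-162052 / 21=-7716.76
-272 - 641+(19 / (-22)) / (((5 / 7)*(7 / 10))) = -10062 / 11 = -914.73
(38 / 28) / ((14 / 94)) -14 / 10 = 3779 / 490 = 7.71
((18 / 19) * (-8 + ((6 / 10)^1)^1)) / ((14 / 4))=-1332 / 665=-2.00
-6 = -6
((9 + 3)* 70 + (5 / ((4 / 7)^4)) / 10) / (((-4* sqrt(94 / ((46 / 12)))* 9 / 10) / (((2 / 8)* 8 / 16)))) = -2162405* sqrt(3243) / 20791296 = -5.92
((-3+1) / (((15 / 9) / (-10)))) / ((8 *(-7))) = -3 / 14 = -0.21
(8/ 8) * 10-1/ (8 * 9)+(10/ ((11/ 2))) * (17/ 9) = 1181/ 88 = 13.42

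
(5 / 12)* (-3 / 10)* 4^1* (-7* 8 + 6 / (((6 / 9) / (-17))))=104.50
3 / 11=0.27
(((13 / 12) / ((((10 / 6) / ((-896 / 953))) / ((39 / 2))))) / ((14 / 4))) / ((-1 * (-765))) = -5408 / 1215075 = -0.00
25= 25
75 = 75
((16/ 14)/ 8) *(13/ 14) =0.13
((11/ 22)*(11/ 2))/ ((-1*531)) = -11/ 2124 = -0.01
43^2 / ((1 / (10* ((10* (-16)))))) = -2958400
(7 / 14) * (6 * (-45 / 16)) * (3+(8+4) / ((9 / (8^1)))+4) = -2385 / 16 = -149.06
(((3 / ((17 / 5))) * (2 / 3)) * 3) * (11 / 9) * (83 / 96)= 4565 / 2448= 1.86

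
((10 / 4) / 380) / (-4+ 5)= 1 / 152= 0.01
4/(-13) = -4/13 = -0.31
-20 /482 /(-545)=2 /26269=0.00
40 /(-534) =-20 /267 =-0.07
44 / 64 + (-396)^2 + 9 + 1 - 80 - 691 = 2496891 / 16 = 156055.69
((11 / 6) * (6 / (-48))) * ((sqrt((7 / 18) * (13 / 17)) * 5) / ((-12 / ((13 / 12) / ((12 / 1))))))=715 * sqrt(3094) / 8460288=0.00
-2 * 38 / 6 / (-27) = 38 / 81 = 0.47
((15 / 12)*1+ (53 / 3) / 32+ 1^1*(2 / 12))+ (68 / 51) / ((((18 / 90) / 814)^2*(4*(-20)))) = -26503651 / 96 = -276079.70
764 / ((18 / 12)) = 1528 / 3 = 509.33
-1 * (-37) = 37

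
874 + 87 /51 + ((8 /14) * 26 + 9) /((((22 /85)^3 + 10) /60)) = 372846595591 /366037931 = 1018.60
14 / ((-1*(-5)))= 14 / 5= 2.80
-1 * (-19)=19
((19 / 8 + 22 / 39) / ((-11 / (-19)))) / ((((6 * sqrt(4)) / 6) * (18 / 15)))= 87115 / 41184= 2.12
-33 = -33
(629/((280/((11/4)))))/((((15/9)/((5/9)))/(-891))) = -2054943/1120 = -1834.77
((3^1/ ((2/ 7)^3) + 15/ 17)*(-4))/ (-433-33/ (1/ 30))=17613/ 48382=0.36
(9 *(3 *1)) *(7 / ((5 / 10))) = 378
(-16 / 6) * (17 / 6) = -68 / 9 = -7.56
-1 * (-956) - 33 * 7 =725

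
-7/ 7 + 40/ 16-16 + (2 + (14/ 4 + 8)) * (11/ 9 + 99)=1338.50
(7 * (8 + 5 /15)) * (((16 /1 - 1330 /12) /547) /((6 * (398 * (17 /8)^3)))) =-6372800 /14439459303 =-0.00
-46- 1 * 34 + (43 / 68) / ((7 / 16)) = -9348 / 119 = -78.55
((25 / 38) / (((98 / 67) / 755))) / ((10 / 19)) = 252925 / 392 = 645.22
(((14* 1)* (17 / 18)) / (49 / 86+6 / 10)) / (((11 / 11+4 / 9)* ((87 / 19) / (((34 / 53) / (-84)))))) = -1180565 / 90453987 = -0.01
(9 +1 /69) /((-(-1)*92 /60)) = 3110 /529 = 5.88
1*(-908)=-908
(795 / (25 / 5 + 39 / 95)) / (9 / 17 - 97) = -256785 / 168592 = -1.52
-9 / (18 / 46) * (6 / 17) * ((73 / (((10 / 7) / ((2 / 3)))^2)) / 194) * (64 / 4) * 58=-76347488 / 123675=-617.32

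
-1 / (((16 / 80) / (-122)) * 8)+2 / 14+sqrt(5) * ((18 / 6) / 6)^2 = sqrt(5) / 4+2139 / 28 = 76.95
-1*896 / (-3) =896 / 3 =298.67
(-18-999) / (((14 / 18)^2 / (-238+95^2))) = -14772381.61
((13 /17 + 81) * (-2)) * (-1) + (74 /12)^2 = 123353 /612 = 201.56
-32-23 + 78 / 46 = -1226 / 23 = -53.30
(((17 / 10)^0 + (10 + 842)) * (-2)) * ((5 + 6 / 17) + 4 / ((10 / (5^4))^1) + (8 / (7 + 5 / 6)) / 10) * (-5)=2179031.74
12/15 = 4/5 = 0.80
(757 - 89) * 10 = 6680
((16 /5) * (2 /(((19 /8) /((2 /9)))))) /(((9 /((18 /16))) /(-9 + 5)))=-256 /855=-0.30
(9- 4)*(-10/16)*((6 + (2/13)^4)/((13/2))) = -2142275/742586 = -2.88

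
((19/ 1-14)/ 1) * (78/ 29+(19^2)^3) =6821653135/ 29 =235229418.45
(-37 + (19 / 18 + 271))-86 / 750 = 528617 / 2250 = 234.94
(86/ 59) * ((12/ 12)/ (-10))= -43/ 295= -0.15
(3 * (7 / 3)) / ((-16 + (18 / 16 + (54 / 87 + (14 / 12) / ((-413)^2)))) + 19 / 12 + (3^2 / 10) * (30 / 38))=-0.59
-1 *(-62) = 62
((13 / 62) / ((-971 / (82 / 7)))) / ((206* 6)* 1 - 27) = -41 / 19595751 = -0.00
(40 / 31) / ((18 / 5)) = 100 / 279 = 0.36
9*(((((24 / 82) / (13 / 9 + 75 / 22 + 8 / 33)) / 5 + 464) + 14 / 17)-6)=14520882528 / 3516365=4129.52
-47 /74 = -0.64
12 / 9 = 4 / 3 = 1.33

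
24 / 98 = 12 / 49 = 0.24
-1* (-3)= 3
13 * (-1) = -13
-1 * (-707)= 707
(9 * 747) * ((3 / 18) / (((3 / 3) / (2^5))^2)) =1147392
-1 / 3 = -0.33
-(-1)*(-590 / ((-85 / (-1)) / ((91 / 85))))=-10738 / 1445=-7.43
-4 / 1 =-4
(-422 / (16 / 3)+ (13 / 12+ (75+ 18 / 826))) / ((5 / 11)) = -6.64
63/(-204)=-21/68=-0.31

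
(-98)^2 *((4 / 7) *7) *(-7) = -268912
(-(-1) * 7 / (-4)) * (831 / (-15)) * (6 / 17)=5817 / 170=34.22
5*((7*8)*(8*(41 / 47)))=91840 / 47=1954.04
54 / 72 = 3 / 4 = 0.75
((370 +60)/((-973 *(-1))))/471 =430/458283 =0.00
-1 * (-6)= 6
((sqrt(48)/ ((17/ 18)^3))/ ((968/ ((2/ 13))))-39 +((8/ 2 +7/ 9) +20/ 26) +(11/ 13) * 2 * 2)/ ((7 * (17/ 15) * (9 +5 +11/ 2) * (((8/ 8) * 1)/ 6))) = -70360/ 60333 +349920 * sqrt(3)/ 11955446503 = -1.17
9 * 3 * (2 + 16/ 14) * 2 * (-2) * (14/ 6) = -792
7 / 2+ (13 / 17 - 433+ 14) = -14101 / 34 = -414.74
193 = 193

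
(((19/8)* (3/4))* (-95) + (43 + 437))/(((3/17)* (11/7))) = 394485/352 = 1120.70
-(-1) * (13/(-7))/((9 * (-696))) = 13/43848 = 0.00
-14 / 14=-1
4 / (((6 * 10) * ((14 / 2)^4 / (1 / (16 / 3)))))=1 / 192080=0.00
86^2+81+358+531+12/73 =8366.16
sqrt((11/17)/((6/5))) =sqrt(5610)/102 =0.73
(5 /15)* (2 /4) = 0.17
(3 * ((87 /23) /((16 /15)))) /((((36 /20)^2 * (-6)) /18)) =-3625 /368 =-9.85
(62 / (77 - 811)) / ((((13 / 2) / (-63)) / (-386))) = -1507716 / 4771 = -316.02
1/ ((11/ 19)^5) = 2476099/ 161051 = 15.37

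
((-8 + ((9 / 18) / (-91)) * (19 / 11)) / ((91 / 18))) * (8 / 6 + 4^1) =-769680 / 91091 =-8.45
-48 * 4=-192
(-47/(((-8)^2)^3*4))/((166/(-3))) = 141/174063616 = 0.00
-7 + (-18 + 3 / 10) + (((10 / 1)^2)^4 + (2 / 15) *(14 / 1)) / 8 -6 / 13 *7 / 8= 9749980601 / 780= 12499975.13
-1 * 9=-9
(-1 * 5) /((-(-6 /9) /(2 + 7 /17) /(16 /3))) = -1640 /17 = -96.47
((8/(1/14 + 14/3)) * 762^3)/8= 18582930576/199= 93381560.68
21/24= 0.88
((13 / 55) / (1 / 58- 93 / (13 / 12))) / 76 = -0.00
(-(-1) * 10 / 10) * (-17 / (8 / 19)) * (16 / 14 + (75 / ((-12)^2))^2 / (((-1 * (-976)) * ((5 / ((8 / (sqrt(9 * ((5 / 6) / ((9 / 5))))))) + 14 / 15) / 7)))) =-164493180599 / 3572370816 - 883203125 * sqrt(6) / 16330838016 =-46.18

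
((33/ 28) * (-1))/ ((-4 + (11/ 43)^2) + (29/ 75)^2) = 31201875/ 100206568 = 0.31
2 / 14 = 1 / 7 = 0.14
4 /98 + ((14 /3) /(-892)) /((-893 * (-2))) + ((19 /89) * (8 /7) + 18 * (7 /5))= 1327928796293 /52106710740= 25.48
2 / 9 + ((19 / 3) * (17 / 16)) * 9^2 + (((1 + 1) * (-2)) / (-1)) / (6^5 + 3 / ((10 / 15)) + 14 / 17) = 20773927949 / 38097360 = 545.29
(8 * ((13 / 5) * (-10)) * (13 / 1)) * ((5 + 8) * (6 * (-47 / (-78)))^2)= -459472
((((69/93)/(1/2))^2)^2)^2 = 20047612231936/852891037441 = 23.51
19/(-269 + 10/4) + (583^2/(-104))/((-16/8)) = 13934841/8528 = 1634.01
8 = 8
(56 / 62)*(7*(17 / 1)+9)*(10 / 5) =7168 / 31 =231.23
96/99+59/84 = 515/308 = 1.67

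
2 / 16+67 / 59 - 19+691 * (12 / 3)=1296235 / 472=2746.26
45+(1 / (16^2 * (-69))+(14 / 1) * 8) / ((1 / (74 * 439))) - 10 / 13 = 417755075753 / 114816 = 3638474.39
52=52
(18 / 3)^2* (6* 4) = 864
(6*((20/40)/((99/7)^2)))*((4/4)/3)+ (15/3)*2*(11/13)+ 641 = 82750480/127413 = 649.47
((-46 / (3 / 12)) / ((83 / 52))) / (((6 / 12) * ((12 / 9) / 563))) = -8080176 / 83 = -97351.52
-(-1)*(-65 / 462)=-65 / 462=-0.14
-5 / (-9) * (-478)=-2390 / 9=-265.56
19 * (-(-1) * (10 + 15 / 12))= 855 / 4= 213.75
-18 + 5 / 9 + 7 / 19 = -17.08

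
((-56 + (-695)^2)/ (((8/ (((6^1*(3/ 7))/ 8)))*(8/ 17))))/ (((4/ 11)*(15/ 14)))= 270945609/ 2560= 105838.13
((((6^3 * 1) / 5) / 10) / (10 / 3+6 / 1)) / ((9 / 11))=99 / 175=0.57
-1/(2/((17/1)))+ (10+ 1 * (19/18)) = 23/9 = 2.56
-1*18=-18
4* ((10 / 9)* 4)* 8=1280 / 9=142.22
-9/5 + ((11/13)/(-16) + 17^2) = 298633/1040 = 287.15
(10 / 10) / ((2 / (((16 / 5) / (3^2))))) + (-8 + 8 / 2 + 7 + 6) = 413 / 45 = 9.18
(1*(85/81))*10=850/81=10.49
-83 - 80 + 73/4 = -579/4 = -144.75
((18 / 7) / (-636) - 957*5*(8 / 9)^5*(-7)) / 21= 271464143191 / 306700506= 885.11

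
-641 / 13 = -49.31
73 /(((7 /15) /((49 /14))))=1095 /2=547.50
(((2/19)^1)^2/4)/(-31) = -1/11191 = -0.00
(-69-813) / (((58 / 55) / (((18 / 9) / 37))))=-48510 / 1073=-45.21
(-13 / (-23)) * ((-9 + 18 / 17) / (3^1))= -585 / 391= -1.50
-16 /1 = -16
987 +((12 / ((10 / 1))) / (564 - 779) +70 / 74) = 39295328 / 39775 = 987.94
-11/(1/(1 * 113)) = -1243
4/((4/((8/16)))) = 1/2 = 0.50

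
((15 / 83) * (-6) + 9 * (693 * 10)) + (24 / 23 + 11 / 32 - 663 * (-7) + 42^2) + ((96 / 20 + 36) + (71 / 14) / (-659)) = 96961514781151 / 1408994720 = 68816.10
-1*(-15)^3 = 3375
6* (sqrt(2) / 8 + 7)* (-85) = -3570 - 255* sqrt(2) / 4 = -3660.16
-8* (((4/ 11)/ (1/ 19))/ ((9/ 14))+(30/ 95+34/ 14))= -107.93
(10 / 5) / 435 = 2 / 435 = 0.00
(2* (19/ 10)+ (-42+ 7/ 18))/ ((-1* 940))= 0.04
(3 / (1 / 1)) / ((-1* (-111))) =1 / 37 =0.03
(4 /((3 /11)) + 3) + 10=83 /3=27.67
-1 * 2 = -2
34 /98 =17 /49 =0.35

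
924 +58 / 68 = 31445 / 34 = 924.85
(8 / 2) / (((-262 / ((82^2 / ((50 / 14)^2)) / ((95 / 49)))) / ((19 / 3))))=-32288648 / 1228125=-26.29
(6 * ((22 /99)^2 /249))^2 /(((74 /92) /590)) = 1736960 /1672352973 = 0.00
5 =5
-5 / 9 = -0.56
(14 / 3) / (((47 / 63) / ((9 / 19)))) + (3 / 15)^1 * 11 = 23053 / 4465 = 5.16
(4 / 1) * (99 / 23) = 17.22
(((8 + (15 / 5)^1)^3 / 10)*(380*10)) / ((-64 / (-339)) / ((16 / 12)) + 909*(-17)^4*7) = 11430628 / 12010637183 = 0.00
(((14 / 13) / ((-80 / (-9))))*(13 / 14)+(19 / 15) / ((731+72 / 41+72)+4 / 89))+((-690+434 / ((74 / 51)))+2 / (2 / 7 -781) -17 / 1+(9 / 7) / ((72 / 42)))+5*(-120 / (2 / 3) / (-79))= -890882816077013273 / 2251762654377840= -395.64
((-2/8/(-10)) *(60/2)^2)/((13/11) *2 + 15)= 1.30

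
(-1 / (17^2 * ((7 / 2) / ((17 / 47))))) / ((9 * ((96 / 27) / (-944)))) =59 / 5593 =0.01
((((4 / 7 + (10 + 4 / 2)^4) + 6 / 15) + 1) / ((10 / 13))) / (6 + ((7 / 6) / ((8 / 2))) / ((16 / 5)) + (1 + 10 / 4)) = 1811669184 / 644525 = 2810.86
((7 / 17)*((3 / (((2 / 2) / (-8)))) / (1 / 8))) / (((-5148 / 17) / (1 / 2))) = 56 / 429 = 0.13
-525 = -525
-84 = -84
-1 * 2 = -2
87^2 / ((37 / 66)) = 499554 / 37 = 13501.46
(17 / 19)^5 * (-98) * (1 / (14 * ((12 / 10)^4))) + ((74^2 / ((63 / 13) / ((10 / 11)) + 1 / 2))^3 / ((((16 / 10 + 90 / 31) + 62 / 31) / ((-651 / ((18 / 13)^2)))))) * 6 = -45336552686047095034597523125 / 174699087359277456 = -259512246866.01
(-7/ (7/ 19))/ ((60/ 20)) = -19/ 3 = -6.33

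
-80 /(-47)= 80 /47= 1.70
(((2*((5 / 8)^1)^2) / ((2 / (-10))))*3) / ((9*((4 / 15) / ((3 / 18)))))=-0.81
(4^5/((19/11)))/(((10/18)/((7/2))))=354816/95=3734.91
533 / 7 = 76.14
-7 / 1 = -7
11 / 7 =1.57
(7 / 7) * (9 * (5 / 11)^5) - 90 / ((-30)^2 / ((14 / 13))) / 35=8979574 / 52341575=0.17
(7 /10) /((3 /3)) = 7 /10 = 0.70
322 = 322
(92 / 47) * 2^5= 2944 / 47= 62.64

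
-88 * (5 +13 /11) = -544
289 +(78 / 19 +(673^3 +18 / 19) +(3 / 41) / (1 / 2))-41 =304821470.20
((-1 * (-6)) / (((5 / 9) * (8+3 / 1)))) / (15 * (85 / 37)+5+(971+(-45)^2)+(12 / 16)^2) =0.00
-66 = -66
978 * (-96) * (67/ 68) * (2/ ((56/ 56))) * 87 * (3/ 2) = -410454864/ 17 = -24144403.76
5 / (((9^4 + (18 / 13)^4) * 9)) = 142805 / 1687443273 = 0.00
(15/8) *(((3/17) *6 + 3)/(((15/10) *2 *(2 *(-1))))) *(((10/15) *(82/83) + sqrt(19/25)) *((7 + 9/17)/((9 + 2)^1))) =-552 *sqrt(19)/3179- 150880/263857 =-1.33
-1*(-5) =5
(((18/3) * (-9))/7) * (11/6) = -99/7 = -14.14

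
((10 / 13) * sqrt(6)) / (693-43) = sqrt(6) / 845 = 0.00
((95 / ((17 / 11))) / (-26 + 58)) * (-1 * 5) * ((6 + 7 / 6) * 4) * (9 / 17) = -674025 / 4624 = -145.77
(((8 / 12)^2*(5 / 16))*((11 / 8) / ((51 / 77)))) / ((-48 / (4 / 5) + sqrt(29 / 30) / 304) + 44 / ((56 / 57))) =-30393239800 / 1603754152809 - 3942785*sqrt(870) / 28867574750562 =-0.02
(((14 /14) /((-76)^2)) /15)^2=1 /7506489600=0.00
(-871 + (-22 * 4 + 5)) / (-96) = 159 / 16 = 9.94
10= 10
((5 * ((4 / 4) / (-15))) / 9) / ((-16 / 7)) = 7 / 432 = 0.02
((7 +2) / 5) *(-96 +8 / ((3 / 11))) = -120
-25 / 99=-0.25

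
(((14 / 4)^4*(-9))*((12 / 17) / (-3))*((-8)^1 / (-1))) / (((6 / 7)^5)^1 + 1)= 726364926 / 417911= 1738.09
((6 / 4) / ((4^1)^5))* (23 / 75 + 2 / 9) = 119 / 153600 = 0.00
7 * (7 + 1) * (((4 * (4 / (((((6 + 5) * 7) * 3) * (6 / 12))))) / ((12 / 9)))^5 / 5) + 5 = 9667348419 / 1933417255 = 5.00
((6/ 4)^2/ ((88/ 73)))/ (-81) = -73/ 3168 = -0.02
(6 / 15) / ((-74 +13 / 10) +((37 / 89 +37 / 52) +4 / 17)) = -157352 / 28062721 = -0.01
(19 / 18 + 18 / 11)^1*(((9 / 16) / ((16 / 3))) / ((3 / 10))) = 2665 / 2816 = 0.95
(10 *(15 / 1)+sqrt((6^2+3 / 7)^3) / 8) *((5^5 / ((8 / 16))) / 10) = 159375 *sqrt(1785) / 392+93750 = 110927.23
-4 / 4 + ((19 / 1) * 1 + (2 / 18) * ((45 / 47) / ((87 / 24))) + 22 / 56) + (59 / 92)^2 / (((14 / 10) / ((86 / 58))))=1522861045 / 80755024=18.86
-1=-1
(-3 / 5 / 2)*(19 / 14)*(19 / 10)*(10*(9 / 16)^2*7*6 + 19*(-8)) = 1324509 / 89600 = 14.78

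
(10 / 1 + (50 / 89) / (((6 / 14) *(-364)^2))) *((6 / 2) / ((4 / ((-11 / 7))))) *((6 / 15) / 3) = -55591591 / 35376432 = -1.57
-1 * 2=-2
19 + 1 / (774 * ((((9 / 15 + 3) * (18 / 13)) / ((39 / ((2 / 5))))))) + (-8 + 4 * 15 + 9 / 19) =227116147 / 3176496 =71.50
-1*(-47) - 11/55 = 234/5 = 46.80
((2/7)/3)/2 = 1/21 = 0.05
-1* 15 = -15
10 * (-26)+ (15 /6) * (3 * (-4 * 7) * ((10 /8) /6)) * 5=-1915 /4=-478.75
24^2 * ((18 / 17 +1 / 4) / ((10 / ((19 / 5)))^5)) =1983355299 / 332031250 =5.97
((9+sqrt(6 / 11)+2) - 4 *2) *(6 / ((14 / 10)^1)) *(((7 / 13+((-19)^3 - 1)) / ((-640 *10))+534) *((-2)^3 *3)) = -1201985271 / 7280 - 400661757 *sqrt(66) / 80080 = -205754.61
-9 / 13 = -0.69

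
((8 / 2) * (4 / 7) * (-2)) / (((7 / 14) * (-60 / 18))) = 96 / 35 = 2.74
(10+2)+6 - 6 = 12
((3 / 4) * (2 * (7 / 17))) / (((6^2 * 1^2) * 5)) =7 / 2040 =0.00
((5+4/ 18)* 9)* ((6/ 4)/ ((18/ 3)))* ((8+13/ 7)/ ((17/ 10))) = 16215/ 238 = 68.13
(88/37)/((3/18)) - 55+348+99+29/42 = 632417/1554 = 406.96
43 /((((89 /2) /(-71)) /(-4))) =24424 /89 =274.43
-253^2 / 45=-64009 / 45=-1422.42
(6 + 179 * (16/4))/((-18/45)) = -1805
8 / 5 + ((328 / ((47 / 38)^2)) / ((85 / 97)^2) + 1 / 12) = 53799234361 / 191520300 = 280.91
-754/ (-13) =58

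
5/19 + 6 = 119/19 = 6.26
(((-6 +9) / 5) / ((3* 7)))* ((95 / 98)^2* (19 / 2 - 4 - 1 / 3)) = 55955 / 403368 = 0.14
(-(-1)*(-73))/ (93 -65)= -73/ 28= -2.61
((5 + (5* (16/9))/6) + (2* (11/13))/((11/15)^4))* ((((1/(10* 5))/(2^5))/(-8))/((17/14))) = -1613297/2033171712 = -0.00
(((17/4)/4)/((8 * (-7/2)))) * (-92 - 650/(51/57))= 6957/224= 31.06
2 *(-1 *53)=-106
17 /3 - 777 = -771.33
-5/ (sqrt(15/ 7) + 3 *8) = -280/ 1339 + 5 *sqrt(105)/ 4017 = -0.20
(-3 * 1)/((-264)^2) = -1/23232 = -0.00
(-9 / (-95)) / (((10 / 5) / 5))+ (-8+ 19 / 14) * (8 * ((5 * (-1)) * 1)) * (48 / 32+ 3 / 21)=813261 / 1862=436.77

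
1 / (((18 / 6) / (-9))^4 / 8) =648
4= 4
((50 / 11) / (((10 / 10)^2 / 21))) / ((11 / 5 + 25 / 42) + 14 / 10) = 220500 / 9691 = 22.75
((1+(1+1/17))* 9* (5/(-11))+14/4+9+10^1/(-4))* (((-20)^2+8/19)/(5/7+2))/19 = 15710520/1282633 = 12.25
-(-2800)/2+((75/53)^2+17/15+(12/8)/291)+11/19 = 218011194463/155309610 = 1403.72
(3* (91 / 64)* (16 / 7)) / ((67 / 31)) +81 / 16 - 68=-58.43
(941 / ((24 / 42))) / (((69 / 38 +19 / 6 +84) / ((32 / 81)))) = 125153 / 17118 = 7.31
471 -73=398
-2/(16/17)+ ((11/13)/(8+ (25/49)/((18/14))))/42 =-116777/55016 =-2.12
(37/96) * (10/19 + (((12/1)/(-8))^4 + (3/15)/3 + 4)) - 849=-370029167/437760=-845.28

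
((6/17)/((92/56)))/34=42/6647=0.01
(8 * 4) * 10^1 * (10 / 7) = 3200 / 7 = 457.14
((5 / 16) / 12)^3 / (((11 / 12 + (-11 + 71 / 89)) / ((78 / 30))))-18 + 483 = 2719917313795 / 5849284608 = 465.00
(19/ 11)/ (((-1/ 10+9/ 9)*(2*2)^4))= 95/ 12672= 0.01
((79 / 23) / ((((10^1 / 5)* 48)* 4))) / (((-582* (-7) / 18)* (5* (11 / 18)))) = 711 / 54971840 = 0.00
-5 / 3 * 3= -5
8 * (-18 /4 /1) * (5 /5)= -36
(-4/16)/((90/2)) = -1/180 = -0.01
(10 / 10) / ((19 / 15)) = 15 / 19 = 0.79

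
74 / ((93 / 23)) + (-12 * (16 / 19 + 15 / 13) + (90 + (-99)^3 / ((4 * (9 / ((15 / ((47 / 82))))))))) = -1522881651791 / 2159274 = -705274.85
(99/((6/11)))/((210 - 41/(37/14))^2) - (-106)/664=1413480625/8595881056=0.16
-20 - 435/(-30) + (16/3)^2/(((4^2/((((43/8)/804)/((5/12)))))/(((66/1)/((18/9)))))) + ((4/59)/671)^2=-4.56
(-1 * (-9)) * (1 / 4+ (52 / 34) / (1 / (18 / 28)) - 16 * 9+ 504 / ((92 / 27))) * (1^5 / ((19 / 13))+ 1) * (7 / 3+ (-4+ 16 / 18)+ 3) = 9014560 / 52003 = 173.35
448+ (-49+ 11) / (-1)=486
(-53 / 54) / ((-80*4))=53 / 17280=0.00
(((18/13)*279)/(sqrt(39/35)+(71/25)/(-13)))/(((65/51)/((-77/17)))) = -1639.97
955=955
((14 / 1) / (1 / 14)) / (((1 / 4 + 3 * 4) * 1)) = 16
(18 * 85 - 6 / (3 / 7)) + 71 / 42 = 63743 / 42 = 1517.69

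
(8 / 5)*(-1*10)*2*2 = -64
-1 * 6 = -6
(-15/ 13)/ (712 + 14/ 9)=-135/ 83486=-0.00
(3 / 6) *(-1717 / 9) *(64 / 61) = -54944 / 549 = -100.08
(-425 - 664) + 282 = -807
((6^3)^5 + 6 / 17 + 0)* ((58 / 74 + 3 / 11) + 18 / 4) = 2612588065403.99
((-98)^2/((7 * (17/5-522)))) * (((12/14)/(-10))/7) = 84/2593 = 0.03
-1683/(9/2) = -374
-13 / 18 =-0.72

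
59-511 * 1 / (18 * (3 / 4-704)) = 1494725 / 25317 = 59.04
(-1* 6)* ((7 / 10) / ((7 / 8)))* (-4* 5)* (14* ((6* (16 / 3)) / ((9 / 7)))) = 33450.67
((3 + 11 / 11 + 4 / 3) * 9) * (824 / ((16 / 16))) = 39552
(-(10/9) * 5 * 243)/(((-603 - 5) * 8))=675/2432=0.28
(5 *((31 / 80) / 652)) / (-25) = -31 / 260800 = -0.00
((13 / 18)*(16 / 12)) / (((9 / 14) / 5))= 1820 / 243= 7.49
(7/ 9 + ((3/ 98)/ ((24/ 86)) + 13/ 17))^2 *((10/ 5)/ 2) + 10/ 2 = 27804629161/ 3597120576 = 7.73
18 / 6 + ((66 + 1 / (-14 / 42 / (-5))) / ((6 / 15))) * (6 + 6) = 2433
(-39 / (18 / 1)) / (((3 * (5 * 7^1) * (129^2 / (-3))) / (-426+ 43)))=-4979 / 3494610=-0.00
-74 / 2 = -37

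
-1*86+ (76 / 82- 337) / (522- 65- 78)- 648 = -11419405 / 15539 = -734.89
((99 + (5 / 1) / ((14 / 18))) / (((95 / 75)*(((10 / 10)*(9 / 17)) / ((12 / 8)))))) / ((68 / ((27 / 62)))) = 49815 / 32984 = 1.51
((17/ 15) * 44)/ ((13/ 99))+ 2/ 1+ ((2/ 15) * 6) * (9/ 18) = 4968/ 13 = 382.15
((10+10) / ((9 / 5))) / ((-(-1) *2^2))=25 / 9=2.78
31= 31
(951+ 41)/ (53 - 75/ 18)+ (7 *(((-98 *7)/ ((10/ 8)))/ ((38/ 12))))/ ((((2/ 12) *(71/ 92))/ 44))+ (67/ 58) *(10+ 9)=-47563799054731/ 114624530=-414953.06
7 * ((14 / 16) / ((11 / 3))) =147 / 88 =1.67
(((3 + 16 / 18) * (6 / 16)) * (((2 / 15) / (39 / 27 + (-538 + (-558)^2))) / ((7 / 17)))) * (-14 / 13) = -119 / 72733622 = -0.00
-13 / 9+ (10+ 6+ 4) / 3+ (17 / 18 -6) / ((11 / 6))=244 / 99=2.46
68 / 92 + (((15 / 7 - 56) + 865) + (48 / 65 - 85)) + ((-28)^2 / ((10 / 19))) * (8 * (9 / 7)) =167955092 / 10465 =16049.22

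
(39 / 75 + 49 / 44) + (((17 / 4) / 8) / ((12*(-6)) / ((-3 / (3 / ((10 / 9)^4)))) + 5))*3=478134837 / 287315600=1.66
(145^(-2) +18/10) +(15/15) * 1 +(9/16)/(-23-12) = 6555707/2354800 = 2.78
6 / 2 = 3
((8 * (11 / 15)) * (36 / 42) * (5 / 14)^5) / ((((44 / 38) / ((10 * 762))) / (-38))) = -859631250 / 117649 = -7306.75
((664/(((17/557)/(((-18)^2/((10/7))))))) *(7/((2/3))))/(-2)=-2201890068/85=-25904589.04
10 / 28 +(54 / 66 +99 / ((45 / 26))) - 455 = -305401 / 770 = -396.62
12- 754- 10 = -752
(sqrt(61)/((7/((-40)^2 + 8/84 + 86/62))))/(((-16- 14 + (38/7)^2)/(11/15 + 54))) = -171189173* sqrt(61)/7254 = -184316.26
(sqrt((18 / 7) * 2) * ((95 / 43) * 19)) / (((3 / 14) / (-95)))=-685900 * sqrt(7) / 43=-42202.81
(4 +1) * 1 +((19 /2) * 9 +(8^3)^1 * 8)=8373 /2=4186.50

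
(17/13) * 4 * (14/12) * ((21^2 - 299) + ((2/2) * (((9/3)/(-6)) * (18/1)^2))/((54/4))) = 2380/3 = 793.33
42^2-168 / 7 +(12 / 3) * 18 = 1812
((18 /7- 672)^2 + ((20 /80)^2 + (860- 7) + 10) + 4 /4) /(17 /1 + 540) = 806.10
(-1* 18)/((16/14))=-63/4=-15.75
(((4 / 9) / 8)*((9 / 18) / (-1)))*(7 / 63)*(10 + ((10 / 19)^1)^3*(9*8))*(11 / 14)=-773245 / 15556212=-0.05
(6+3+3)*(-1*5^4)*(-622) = 4665000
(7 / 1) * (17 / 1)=119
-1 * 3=-3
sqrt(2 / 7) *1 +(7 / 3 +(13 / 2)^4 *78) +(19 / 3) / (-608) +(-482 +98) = sqrt(14) / 7 +13329907 / 96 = 138853.73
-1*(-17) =17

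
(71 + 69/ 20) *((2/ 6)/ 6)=1489/ 360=4.14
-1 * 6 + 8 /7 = -34 /7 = -4.86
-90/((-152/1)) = 45/76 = 0.59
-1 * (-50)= 50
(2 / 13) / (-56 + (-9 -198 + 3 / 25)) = -25 / 42718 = -0.00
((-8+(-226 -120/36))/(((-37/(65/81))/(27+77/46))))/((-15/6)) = -12208664/206793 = -59.04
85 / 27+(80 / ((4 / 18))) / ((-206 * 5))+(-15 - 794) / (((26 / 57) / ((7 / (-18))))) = 100147135 / 144612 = 692.52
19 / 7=2.71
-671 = -671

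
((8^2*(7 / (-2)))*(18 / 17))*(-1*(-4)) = -16128 / 17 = -948.71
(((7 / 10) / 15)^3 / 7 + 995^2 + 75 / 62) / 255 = 103581492189019 / 26679375000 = 3882.46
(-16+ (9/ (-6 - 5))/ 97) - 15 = -33086/ 1067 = -31.01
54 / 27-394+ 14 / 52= -10185 / 26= -391.73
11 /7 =1.57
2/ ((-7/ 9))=-18/ 7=-2.57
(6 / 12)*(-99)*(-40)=1980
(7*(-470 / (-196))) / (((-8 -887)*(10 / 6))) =-141 / 12530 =-0.01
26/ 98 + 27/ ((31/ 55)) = 73168/ 1519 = 48.17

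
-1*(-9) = 9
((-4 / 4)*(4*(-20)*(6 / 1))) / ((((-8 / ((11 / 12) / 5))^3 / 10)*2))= -1331 / 46080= -0.03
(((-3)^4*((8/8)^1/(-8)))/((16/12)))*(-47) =11421/32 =356.91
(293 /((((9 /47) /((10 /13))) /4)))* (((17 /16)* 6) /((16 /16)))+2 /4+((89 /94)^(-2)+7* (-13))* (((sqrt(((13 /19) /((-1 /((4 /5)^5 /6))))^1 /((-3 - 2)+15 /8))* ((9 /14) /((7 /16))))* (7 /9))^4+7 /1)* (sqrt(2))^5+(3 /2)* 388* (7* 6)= 4247741 /78 - 12656061521059776864748* sqrt(2) /5028525791748046875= 50898.85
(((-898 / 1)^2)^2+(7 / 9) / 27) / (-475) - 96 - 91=-31603972501994 / 23085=-1369026315.88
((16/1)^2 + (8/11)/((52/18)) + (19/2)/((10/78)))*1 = 472403/1430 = 330.35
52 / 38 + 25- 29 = -50 / 19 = -2.63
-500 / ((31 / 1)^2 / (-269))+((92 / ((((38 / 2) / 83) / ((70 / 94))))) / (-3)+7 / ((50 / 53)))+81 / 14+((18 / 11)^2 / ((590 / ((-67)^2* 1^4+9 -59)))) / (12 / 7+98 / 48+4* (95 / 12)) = 1033065295429501261 / 19140861561515925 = 53.97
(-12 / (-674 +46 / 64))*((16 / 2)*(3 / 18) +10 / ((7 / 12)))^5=1125559862165504 / 29330652015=38374.87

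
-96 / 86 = -48 / 43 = -1.12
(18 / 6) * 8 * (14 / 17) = 336 / 17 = 19.76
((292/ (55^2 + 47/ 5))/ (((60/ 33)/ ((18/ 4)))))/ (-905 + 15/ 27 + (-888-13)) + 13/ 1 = 6409710485/ 493059656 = 13.00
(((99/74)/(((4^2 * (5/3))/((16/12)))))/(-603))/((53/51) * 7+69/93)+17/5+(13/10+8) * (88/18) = 184240060771/3770261520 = 48.87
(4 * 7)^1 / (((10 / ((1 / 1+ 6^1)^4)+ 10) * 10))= 16807 / 60050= 0.28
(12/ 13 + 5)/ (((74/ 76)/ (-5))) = -14630/ 481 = -30.42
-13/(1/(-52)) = 676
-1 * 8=-8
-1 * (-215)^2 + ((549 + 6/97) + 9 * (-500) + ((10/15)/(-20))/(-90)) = -13141078103/261900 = -50175.94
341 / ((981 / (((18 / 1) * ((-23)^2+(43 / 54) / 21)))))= 204575789 / 61803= 3310.13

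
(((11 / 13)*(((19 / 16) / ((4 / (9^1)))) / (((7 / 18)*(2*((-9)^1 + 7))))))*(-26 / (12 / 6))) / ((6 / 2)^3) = 627 / 896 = 0.70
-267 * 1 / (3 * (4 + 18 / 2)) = -6.85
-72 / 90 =-4 / 5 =-0.80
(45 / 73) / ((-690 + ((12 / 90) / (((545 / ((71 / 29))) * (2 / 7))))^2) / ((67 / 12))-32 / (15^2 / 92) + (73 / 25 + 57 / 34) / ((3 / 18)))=-2880764498559375 / 509793068736130697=-0.01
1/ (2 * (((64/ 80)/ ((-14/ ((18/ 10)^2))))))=-875/ 324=-2.70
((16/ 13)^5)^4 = 1208925819614629174706176/ 19004963774880799438801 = 63.61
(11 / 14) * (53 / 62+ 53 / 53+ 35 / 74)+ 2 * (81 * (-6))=-7789503 / 8029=-970.17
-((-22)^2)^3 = -113379904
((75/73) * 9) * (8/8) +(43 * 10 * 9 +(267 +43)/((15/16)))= 921971/219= 4209.91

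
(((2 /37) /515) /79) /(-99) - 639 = -95229630047 /149029155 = -639.00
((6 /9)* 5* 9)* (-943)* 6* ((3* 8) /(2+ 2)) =-1018440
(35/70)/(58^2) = 1/6728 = 0.00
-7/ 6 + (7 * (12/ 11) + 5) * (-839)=-699803/ 66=-10603.08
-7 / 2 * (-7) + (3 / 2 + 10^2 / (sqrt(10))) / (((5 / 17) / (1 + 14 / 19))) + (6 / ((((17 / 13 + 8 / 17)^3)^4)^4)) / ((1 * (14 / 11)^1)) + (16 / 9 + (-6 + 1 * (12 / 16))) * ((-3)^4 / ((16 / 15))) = -43.57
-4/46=-2/23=-0.09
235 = 235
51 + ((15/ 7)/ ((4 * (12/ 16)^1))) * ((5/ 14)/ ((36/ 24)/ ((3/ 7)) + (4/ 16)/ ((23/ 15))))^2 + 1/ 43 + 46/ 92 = 172628660977/ 3350058362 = 51.53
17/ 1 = 17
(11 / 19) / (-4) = -11 / 76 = -0.14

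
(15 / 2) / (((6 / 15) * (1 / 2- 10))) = -75 / 38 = -1.97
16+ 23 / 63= 1031 / 63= 16.37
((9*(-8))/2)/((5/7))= -252/5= -50.40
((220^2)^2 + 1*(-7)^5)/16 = 2342543193/16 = 146408949.56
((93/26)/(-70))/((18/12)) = -31/910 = -0.03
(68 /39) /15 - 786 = -459742 /585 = -785.88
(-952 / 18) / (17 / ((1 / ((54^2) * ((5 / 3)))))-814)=-238 / 368127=-0.00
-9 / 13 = -0.69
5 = 5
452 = 452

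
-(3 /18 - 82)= 491 /6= 81.83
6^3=216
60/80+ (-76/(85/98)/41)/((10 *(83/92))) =2968393/5785100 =0.51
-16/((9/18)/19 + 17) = -608/647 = -0.94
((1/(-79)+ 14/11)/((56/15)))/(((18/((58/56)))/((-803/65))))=-772705/3220672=-0.24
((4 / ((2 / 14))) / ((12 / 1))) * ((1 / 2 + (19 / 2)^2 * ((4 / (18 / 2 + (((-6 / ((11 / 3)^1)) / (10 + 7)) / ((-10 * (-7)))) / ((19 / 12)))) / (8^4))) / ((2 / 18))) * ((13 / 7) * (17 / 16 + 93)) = 45719146306015 / 24446828544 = 1870.15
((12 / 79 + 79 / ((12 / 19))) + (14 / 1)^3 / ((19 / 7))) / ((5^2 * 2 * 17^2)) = 20464921 / 260273400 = 0.08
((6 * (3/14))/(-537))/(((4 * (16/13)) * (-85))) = 39/6816320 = 0.00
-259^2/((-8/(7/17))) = 469567/136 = 3452.70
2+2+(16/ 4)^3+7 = 75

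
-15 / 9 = -5 / 3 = -1.67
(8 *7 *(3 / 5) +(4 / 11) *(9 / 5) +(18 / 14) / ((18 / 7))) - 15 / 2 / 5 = 1829 / 55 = 33.25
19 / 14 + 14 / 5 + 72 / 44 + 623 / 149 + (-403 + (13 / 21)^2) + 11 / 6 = -1412380804 / 3613995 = -390.81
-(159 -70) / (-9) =89 / 9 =9.89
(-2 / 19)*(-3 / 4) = 3 / 38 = 0.08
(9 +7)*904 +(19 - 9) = 14474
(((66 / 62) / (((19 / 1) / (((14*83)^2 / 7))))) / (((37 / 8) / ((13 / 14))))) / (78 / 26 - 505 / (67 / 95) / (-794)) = 2515525735008 / 4523551217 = 556.10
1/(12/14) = 7/6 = 1.17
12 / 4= 3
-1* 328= -328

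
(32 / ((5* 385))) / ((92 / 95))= 152 / 8855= 0.02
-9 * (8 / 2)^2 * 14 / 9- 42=-266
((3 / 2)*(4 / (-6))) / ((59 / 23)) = -23 / 59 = -0.39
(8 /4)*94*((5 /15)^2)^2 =188 /81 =2.32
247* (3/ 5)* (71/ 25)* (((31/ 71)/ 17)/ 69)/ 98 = 7657/ 4789750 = 0.00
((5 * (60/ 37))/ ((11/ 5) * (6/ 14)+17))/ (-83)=-2625/ 482147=-0.01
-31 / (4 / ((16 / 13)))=-124 / 13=-9.54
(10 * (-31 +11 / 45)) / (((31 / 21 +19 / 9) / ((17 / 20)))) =-41174 / 565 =-72.87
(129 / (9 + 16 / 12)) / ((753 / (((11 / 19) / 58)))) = 1419 / 8574662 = 0.00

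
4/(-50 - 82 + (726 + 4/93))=186/27623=0.01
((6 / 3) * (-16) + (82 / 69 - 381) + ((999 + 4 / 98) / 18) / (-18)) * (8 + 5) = -1969475287 / 365148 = -5393.64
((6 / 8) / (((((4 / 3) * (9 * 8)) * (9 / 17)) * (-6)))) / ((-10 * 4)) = 17 / 276480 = 0.00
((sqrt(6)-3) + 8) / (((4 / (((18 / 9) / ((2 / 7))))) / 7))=49 * sqrt(6) / 4 + 245 / 4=91.26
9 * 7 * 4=252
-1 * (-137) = 137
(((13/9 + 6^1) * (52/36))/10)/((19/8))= 3484/7695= 0.45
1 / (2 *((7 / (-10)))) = -5 / 7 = -0.71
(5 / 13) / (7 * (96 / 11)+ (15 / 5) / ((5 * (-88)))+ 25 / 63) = 138600 / 22155263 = 0.01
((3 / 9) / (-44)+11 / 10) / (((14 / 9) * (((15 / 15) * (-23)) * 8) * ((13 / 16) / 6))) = -927 / 32890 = -0.03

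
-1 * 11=-11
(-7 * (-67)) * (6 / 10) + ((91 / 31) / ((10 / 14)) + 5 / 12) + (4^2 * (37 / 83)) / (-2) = 43590749 / 154380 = 282.36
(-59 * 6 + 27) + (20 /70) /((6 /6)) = -326.71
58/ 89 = 0.65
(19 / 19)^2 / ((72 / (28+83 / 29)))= 895 / 2088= 0.43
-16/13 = -1.23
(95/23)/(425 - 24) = 95/9223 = 0.01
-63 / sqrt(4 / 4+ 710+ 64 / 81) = -567*sqrt(57655) / 57655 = -2.36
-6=-6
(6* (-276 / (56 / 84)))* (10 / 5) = -4968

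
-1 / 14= -0.07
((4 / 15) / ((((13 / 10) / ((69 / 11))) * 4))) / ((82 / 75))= 1725 / 5863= 0.29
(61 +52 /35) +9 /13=28746 /455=63.18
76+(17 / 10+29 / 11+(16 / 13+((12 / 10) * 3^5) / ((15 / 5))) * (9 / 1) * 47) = 59654669 / 1430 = 41716.55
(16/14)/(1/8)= 9.14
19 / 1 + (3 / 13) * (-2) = 18.54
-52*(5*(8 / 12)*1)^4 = -520000 / 81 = -6419.75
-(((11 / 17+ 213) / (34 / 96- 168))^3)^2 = -28075174439741574291077921243136 / 6553865677907382849704072779201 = -4.28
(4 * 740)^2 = 8761600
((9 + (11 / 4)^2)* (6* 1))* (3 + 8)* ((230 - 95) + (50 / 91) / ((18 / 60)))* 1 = 108889825 / 728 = 149573.94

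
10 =10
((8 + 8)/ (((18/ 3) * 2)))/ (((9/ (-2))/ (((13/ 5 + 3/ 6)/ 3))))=-124/ 405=-0.31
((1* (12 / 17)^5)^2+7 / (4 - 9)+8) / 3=22279128511979 / 10079969502245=2.21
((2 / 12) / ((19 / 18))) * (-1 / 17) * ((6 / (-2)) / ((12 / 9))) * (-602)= -8127 / 646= -12.58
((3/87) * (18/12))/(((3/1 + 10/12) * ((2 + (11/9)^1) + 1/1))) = 81/25346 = 0.00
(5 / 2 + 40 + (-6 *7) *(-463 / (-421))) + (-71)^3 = -301364169 / 842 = -357914.69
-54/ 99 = -6/ 11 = -0.55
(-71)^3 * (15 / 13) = -5368665 / 13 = -412974.23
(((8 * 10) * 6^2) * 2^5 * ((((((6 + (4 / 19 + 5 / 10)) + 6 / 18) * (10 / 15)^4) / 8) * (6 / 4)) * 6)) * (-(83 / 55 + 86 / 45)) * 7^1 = -1771771904 / 513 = -3453746.40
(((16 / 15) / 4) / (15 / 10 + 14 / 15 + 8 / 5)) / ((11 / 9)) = 72 / 1331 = 0.05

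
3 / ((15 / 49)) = 49 / 5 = 9.80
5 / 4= 1.25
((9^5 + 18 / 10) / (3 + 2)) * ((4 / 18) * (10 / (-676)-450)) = -997991326 / 845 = -1181054.82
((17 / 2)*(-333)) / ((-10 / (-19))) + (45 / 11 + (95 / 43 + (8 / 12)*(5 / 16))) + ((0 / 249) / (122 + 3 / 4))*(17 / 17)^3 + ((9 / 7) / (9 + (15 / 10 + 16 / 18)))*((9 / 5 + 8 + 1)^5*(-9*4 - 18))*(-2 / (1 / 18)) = 1641270288287871869 / 50906625000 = 32240799.47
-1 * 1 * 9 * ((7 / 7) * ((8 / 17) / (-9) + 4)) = -604 / 17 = -35.53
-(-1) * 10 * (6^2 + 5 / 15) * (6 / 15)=436 / 3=145.33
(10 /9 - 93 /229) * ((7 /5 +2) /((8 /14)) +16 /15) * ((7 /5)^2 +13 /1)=114390331 /1545750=74.00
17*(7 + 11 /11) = 136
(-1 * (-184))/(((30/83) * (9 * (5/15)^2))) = 7636/15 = 509.07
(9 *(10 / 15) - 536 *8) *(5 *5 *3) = -321150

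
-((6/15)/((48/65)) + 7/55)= -883/1320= -0.67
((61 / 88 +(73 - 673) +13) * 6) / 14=-154785 / 616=-251.27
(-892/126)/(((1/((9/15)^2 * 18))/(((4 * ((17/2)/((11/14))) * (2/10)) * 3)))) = -1191.06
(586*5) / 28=1465 / 14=104.64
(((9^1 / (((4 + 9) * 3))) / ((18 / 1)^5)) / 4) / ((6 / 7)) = 7 / 196515072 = 0.00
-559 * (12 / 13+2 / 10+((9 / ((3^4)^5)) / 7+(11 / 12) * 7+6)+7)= -622755319989503 / 54238868460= -11481.72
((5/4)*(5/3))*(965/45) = 4825/108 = 44.68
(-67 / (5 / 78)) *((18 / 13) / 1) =-7236 / 5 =-1447.20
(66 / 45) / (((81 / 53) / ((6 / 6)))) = 1166 / 1215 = 0.96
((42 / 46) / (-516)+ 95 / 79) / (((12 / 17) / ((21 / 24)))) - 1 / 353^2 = 1854868608151 / 1246185699712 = 1.49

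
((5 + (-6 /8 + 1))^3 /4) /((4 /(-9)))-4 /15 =-1254331 /15360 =-81.66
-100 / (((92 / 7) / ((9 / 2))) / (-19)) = 29925 / 46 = 650.54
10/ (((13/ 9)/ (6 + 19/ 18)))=635/ 13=48.85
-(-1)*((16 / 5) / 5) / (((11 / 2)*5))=32 / 1375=0.02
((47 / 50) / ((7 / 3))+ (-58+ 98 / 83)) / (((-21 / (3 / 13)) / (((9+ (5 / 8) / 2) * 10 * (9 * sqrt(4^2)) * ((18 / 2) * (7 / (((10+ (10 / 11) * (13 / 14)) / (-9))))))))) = -108672.64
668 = 668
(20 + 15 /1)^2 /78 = 1225 /78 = 15.71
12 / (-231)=-4 / 77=-0.05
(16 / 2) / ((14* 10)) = 2 / 35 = 0.06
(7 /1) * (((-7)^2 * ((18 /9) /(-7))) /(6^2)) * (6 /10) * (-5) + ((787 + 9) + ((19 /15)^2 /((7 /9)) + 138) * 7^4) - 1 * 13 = 50562313 /150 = 337082.09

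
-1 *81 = -81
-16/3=-5.33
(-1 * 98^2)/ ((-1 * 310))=4802/ 155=30.98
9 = 9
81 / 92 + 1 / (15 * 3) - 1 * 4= -12823 / 4140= -3.10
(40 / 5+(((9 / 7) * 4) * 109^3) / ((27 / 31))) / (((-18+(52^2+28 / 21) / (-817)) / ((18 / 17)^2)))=-21253903500456 / 52834691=-402271.75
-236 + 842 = 606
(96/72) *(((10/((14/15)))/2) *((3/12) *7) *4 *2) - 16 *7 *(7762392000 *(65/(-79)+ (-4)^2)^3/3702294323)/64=-3318900152127664900/260767927245371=-12727.41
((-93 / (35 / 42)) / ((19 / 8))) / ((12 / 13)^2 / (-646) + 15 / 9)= -38475216 / 1363595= -28.22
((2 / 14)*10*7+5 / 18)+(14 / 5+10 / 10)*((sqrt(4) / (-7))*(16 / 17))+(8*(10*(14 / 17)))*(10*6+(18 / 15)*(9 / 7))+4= 43566611 / 10710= 4067.84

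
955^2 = 912025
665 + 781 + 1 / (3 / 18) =1452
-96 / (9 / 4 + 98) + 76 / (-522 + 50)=-1.12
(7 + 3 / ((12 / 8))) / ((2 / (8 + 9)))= 153 / 2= 76.50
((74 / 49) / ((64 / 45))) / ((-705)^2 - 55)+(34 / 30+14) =15.13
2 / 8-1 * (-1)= 1.25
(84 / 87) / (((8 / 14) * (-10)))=-0.17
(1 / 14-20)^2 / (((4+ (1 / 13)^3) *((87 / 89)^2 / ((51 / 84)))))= 150513677613 / 2386165936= 63.08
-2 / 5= -0.40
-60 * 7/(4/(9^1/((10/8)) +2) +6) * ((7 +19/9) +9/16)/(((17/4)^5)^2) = -73489776640/223775322949839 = -0.00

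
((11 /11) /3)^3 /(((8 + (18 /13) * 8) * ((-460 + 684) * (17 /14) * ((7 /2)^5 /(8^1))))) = 26 /239146803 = 0.00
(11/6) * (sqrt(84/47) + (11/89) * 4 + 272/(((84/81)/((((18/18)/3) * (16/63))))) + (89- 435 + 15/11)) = -15443683/26166 + 11 * sqrt(987)/141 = -587.77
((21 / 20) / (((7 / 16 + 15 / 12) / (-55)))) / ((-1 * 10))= 154 / 45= 3.42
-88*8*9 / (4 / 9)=-14256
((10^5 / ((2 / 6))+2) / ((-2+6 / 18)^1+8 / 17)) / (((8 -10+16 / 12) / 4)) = 91800612 / 61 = 1504928.07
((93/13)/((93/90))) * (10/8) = 225/26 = 8.65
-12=-12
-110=-110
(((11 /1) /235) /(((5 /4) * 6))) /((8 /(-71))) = -781 /14100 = -0.06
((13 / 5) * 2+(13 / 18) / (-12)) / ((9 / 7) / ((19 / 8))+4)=1.13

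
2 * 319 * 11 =7018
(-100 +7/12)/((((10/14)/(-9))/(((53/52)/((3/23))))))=10179869/1040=9788.34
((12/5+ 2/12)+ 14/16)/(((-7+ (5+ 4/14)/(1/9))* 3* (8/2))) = 2891/408960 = 0.01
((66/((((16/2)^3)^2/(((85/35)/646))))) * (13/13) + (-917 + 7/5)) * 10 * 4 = -159612665691/4358144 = -36624.00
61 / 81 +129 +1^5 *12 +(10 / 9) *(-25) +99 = 17251 / 81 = 212.98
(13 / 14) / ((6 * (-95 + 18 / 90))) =-65 / 39816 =-0.00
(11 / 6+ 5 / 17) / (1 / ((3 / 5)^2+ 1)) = 217 / 75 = 2.89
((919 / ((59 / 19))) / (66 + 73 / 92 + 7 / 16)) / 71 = 6425648 / 103640049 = 0.06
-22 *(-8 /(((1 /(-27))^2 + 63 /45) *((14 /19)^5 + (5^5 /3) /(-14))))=-16678903820040 /9852336919459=-1.69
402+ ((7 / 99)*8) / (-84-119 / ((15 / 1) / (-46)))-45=3546101 / 9933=357.00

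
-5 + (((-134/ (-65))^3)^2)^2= 33487976588060654299668731/ 5688009063105712890625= 5887.47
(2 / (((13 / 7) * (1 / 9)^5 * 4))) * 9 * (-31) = -115322697 / 26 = -4435488.35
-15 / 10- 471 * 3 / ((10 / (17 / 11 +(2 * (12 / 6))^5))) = -144911.07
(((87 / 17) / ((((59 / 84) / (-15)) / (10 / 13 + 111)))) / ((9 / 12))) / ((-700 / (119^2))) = 1263604356 / 3835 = 329492.66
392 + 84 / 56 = 787 / 2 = 393.50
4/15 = 0.27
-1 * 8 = -8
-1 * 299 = -299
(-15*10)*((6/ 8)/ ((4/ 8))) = -225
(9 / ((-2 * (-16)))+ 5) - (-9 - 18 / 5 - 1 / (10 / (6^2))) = 3437 / 160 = 21.48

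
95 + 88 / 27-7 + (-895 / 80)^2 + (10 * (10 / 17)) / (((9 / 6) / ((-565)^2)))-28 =147121020035 / 117504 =1252051.16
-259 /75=-3.45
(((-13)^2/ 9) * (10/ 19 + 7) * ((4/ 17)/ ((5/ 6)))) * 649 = 125475064/ 4845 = 25897.85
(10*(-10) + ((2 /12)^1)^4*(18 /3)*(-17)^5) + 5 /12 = -6673.00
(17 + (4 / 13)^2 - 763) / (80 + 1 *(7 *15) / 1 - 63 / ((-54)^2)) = -40842792 / 10128677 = -4.03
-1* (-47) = 47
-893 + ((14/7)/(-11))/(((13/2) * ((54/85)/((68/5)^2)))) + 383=-10002766/19305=-518.14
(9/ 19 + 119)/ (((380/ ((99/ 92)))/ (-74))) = -831501/ 33212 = -25.04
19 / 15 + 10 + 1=184 / 15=12.27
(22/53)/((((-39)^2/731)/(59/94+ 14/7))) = 152779/291447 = 0.52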